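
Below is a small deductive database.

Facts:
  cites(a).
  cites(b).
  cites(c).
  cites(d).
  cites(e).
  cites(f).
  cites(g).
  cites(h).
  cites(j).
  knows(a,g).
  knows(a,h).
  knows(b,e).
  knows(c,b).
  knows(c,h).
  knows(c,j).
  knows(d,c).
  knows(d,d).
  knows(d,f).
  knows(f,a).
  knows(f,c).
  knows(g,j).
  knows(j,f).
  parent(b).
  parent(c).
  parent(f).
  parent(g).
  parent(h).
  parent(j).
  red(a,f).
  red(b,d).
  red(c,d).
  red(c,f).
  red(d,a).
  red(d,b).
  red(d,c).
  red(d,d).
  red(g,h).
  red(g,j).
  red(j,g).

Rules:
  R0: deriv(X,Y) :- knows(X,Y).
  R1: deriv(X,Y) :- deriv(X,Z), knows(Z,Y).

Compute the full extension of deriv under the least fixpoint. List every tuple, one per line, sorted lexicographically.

round 1: derive deriv(a,g) via R0 from knows(a,g)
round 1: derive deriv(a,h) via R0 from knows(a,h)
round 1: derive deriv(b,e) via R0 from knows(b,e)
round 1: derive deriv(c,b) via R0 from knows(c,b)
round 1: derive deriv(c,h) via R0 from knows(c,h)
round 1: derive deriv(c,j) via R0 from knows(c,j)
round 1: derive deriv(d,c) via R0 from knows(d,c)
round 1: derive deriv(d,d) via R0 from knows(d,d)
round 1: derive deriv(d,f) via R0 from knows(d,f)
round 1: derive deriv(f,a) via R0 from knows(f,a)
round 1: derive deriv(f,c) via R0 from knows(f,c)
round 1: derive deriv(g,j) via R0 from knows(g,j)
round 1: derive deriv(j,f) via R0 from knows(j,f)
round 2: derive deriv(a,j) via R1 from deriv(a,g), knows(g,j)
round 2: derive deriv(c,e) via R1 from deriv(c,b), knows(b,e)
round 2: derive deriv(c,f) via R1 from deriv(c,j), knows(j,f)
round 2: derive deriv(d,a) via R1 from deriv(d,f), knows(f,a)
round 2: derive deriv(d,b) via R1 from deriv(d,c), knows(c,b)
round 2: derive deriv(d,h) via R1 from deriv(d,c), knows(c,h)
round 2: derive deriv(d,j) via R1 from deriv(d,c), knows(c,j)
round 2: derive deriv(f,b) via R1 from deriv(f,c), knows(c,b)
round 2: derive deriv(f,g) via R1 from deriv(f,a), knows(a,g)
round 2: derive deriv(f,h) via R1 from deriv(f,a), knows(a,h)
round 2: derive deriv(f,j) via R1 from deriv(f,c), knows(c,j)
round 2: derive deriv(g,f) via R1 from deriv(g,j), knows(j,f)
round 2: derive deriv(j,a) via R1 from deriv(j,f), knows(f,a)
round 2: derive deriv(j,c) via R1 from deriv(j,f), knows(f,c)
round 3: derive deriv(a,f) via R1 from deriv(a,j), knows(j,f)
round 3: derive deriv(c,a) via R1 from deriv(c,f), knows(f,a)
round 3: derive deriv(c,c) via R1 from deriv(c,f), knows(f,c)
round 3: derive deriv(d,e) via R1 from deriv(d,b), knows(b,e)
round 3: derive deriv(d,g) via R1 from deriv(d,a), knows(a,g)
round 3: derive deriv(f,e) via R1 from deriv(f,b), knows(b,e)
round 3: derive deriv(f,f) via R1 from deriv(f,j), knows(j,f)
round 3: derive deriv(g,a) via R1 from deriv(g,f), knows(f,a)
round 3: derive deriv(g,c) via R1 from deriv(g,f), knows(f,c)
round 3: derive deriv(j,b) via R1 from deriv(j,c), knows(c,b)
round 3: derive deriv(j,g) via R1 from deriv(j,a), knows(a,g)
round 3: derive deriv(j,h) via R1 from deriv(j,a), knows(a,h)
round 3: derive deriv(j,j) via R1 from deriv(j,c), knows(c,j)
round 4: derive deriv(a,a) via R1 from deriv(a,f), knows(f,a)
round 4: derive deriv(a,c) via R1 from deriv(a,f), knows(f,c)
round 4: derive deriv(c,g) via R1 from deriv(c,a), knows(a,g)
round 4: derive deriv(g,b) via R1 from deriv(g,c), knows(c,b)
round 4: derive deriv(g,g) via R1 from deriv(g,a), knows(a,g)
round 4: derive deriv(g,h) via R1 from deriv(g,a), knows(a,h)
round 4: derive deriv(j,e) via R1 from deriv(j,b), knows(b,e)
round 5: derive deriv(a,b) via R1 from deriv(a,c), knows(c,b)
round 5: derive deriv(g,e) via R1 from deriv(g,b), knows(b,e)
round 6: derive deriv(a,e) via R1 from deriv(a,b), knows(b,e)

deriv(a,a)
deriv(a,b)
deriv(a,c)
deriv(a,e)
deriv(a,f)
deriv(a,g)
deriv(a,h)
deriv(a,j)
deriv(b,e)
deriv(c,a)
deriv(c,b)
deriv(c,c)
deriv(c,e)
deriv(c,f)
deriv(c,g)
deriv(c,h)
deriv(c,j)
deriv(d,a)
deriv(d,b)
deriv(d,c)
deriv(d,d)
deriv(d,e)
deriv(d,f)
deriv(d,g)
deriv(d,h)
deriv(d,j)
deriv(f,a)
deriv(f,b)
deriv(f,c)
deriv(f,e)
deriv(f,f)
deriv(f,g)
deriv(f,h)
deriv(f,j)
deriv(g,a)
deriv(g,b)
deriv(g,c)
deriv(g,e)
deriv(g,f)
deriv(g,g)
deriv(g,h)
deriv(g,j)
deriv(j,a)
deriv(j,b)
deriv(j,c)
deriv(j,e)
deriv(j,f)
deriv(j,g)
deriv(j,h)
deriv(j,j)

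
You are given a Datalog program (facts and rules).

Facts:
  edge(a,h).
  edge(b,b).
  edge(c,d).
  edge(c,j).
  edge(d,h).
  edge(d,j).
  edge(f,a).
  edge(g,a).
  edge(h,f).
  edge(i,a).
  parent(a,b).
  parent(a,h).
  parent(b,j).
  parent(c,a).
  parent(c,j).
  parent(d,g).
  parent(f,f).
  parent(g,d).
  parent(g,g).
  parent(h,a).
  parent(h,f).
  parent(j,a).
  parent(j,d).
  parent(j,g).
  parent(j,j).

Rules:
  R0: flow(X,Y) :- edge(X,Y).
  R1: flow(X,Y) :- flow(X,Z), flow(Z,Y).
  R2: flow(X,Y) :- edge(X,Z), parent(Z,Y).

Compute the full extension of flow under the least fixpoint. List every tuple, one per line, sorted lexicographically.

round 1: derive flow(a,h) via R0 from edge(a,h)
round 1: derive flow(b,b) via R0 from edge(b,b)
round 1: derive flow(c,d) via R0 from edge(c,d)
round 1: derive flow(c,j) via R0 from edge(c,j)
round 1: derive flow(d,h) via R0 from edge(d,h)
round 1: derive flow(d,j) via R0 from edge(d,j)
round 1: derive flow(f,a) via R0 from edge(f,a)
round 1: derive flow(g,a) via R0 from edge(g,a)
round 1: derive flow(h,f) via R0 from edge(h,f)
round 1: derive flow(i,a) via R0 from edge(i,a)
round 1: derive flow(a,a) via R2 from edge(a,h), parent(h,a)
round 1: derive flow(a,f) via R2 from edge(a,h), parent(h,f)
round 1: derive flow(b,j) via R2 from edge(b,b), parent(b,j)
round 1: derive flow(c,a) via R2 from edge(c,j), parent(j,a)
round 1: derive flow(c,g) via R2 from edge(c,d), parent(d,g)
round 1: derive flow(d,a) via R2 from edge(d,h), parent(h,a)
round 1: derive flow(d,d) via R2 from edge(d,j), parent(j,d)
round 1: derive flow(d,f) via R2 from edge(d,h), parent(h,f)
round 1: derive flow(d,g) via R2 from edge(d,j), parent(j,g)
round 1: derive flow(f,b) via R2 from edge(f,a), parent(a,b)
round 1: derive flow(f,h) via R2 from edge(f,a), parent(a,h)
round 1: derive flow(g,b) via R2 from edge(g,a), parent(a,b)
round 1: derive flow(g,h) via R2 from edge(g,a), parent(a,h)
round 1: derive flow(i,b) via R2 from edge(i,a), parent(a,b)
round 1: derive flow(i,h) via R2 from edge(i,a), parent(a,h)
round 2: derive flow(a,b) via R1 from flow(a,f), flow(f,b)
round 2: derive flow(c,b) via R1 from flow(c,g), flow(g,b)
round 2: derive flow(c,f) via R1 from flow(c,a), flow(a,f)
round 2: derive flow(c,h) via R1 from flow(c,a), flow(a,h)
round 2: derive flow(d,b) via R1 from flow(d,f), flow(f,b)
round 2: derive flow(f,f) via R1 from flow(f,a), flow(a,f)
round 2: derive flow(f,j) via R1 from flow(f,b), flow(b,j)
round 2: derive flow(g,f) via R1 from flow(g,a), flow(a,f)
round 2: derive flow(g,j) via R1 from flow(g,b), flow(b,j)
round 2: derive flow(h,a) via R1 from flow(h,f), flow(f,a)
round 2: derive flow(h,b) via R1 from flow(h,f), flow(f,b)
round 2: derive flow(h,h) via R1 from flow(h,f), flow(f,h)
round 2: derive flow(i,f) via R1 from flow(i,a), flow(a,f)
round 2: derive flow(i,j) via R1 from flow(i,b), flow(b,j)
round 3: derive flow(a,j) via R1 from flow(a,b), flow(b,j)
round 3: derive flow(h,j) via R1 from flow(h,b), flow(b,j)

flow(a,a)
flow(a,b)
flow(a,f)
flow(a,h)
flow(a,j)
flow(b,b)
flow(b,j)
flow(c,a)
flow(c,b)
flow(c,d)
flow(c,f)
flow(c,g)
flow(c,h)
flow(c,j)
flow(d,a)
flow(d,b)
flow(d,d)
flow(d,f)
flow(d,g)
flow(d,h)
flow(d,j)
flow(f,a)
flow(f,b)
flow(f,f)
flow(f,h)
flow(f,j)
flow(g,a)
flow(g,b)
flow(g,f)
flow(g,h)
flow(g,j)
flow(h,a)
flow(h,b)
flow(h,f)
flow(h,h)
flow(h,j)
flow(i,a)
flow(i,b)
flow(i,f)
flow(i,h)
flow(i,j)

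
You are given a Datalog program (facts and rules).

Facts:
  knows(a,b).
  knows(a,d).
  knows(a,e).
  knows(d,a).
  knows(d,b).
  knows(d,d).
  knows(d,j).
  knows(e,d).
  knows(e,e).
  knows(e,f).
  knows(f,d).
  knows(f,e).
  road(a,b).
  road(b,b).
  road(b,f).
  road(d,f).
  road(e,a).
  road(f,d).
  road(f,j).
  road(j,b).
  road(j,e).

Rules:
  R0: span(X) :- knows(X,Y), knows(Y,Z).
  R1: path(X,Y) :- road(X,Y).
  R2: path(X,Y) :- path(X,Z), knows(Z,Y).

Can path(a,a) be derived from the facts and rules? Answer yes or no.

round 1: derive path(a,b) via R1 from road(a,b)
round 1: derive path(b,b) via R1 from road(b,b)
round 1: derive path(b,f) via R1 from road(b,f)
round 1: derive path(d,f) via R1 from road(d,f)
round 1: derive path(e,a) via R1 from road(e,a)
round 1: derive path(f,d) via R1 from road(f,d)
round 1: derive path(f,j) via R1 from road(f,j)
round 1: derive path(j,b) via R1 from road(j,b)
round 1: derive path(j,e) via R1 from road(j,e)
round 2: derive path(b,d) via R2 from path(b,f), knows(f,d)
round 2: derive path(b,e) via R2 from path(b,f), knows(f,e)
round 2: derive path(d,d) via R2 from path(d,f), knows(f,d)
round 2: derive path(d,e) via R2 from path(d,f), knows(f,e)
round 2: derive path(e,b) via R2 from path(e,a), knows(a,b)
round 2: derive path(e,d) via R2 from path(e,a), knows(a,d)
round 2: derive path(e,e) via R2 from path(e,a), knows(a,e)
round 2: derive path(f,a) via R2 from path(f,d), knows(d,a)
round 2: derive path(f,b) via R2 from path(f,d), knows(d,b)
round 2: derive path(j,d) via R2 from path(j,e), knows(e,d)
round 2: derive path(j,f) via R2 from path(j,e), knows(e,f)
round 3: derive path(b,a) via R2 from path(b,d), knows(d,a)
round 3: derive path(b,j) via R2 from path(b,d), knows(d,j)
round 3: derive path(d,a) via R2 from path(d,d), knows(d,a)
round 3: derive path(d,b) via R2 from path(d,d), knows(d,b)
round 3: derive path(d,j) via R2 from path(d,d), knows(d,j)
round 3: derive path(e,f) via R2 from path(e,e), knows(e,f)
round 3: derive path(e,j) via R2 from path(e,d), knows(d,j)
round 3: derive path(f,e) via R2 from path(f,a), knows(a,e)
round 3: derive path(j,a) via R2 from path(j,d), knows(d,a)
round 3: derive path(j,j) via R2 from path(j,d), knows(d,j)
round 4: derive path(f,f) via R2 from path(f,e), knows(e,f)

no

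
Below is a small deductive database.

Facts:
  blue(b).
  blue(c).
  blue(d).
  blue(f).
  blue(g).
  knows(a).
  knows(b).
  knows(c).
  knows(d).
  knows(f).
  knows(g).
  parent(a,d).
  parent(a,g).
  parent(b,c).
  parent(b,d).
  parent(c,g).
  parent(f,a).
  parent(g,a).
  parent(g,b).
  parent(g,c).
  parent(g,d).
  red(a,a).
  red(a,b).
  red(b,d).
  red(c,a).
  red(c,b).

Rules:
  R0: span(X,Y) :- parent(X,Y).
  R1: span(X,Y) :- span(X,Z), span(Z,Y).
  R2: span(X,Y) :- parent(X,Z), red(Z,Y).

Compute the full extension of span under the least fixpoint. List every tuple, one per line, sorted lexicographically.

round 1: derive span(a,d) via R0 from parent(a,d)
round 1: derive span(a,g) via R0 from parent(a,g)
round 1: derive span(b,c) via R0 from parent(b,c)
round 1: derive span(b,d) via R0 from parent(b,d)
round 1: derive span(c,g) via R0 from parent(c,g)
round 1: derive span(f,a) via R0 from parent(f,a)
round 1: derive span(g,a) via R0 from parent(g,a)
round 1: derive span(g,b) via R0 from parent(g,b)
round 1: derive span(g,c) via R0 from parent(g,c)
round 1: derive span(g,d) via R0 from parent(g,d)
round 1: derive span(b,a) via R2 from parent(b,c), red(c,a)
round 1: derive span(b,b) via R2 from parent(b,c), red(c,b)
round 1: derive span(f,b) via R2 from parent(f,a), red(a,b)
round 2: derive span(a,a) via R1 from span(a,g), span(g,a)
round 2: derive span(a,b) via R1 from span(a,g), span(g,b)
round 2: derive span(a,c) via R1 from span(a,g), span(g,c)
round 2: derive span(b,g) via R1 from span(b,a), span(a,g)
round 2: derive span(c,a) via R1 from span(c,g), span(g,a)
round 2: derive span(c,b) via R1 from span(c,g), span(g,b)
round 2: derive span(c,c) via R1 from span(c,g), span(g,c)
round 2: derive span(c,d) via R1 from span(c,g), span(g,d)
round 2: derive span(f,c) via R1 from span(f,b), span(b,c)
round 2: derive span(f,d) via R1 from span(f,a), span(a,d)
round 2: derive span(f,g) via R1 from span(f,a), span(a,g)
round 2: derive span(g,g) via R1 from span(g,a), span(a,g)

span(a,a)
span(a,b)
span(a,c)
span(a,d)
span(a,g)
span(b,a)
span(b,b)
span(b,c)
span(b,d)
span(b,g)
span(c,a)
span(c,b)
span(c,c)
span(c,d)
span(c,g)
span(f,a)
span(f,b)
span(f,c)
span(f,d)
span(f,g)
span(g,a)
span(g,b)
span(g,c)
span(g,d)
span(g,g)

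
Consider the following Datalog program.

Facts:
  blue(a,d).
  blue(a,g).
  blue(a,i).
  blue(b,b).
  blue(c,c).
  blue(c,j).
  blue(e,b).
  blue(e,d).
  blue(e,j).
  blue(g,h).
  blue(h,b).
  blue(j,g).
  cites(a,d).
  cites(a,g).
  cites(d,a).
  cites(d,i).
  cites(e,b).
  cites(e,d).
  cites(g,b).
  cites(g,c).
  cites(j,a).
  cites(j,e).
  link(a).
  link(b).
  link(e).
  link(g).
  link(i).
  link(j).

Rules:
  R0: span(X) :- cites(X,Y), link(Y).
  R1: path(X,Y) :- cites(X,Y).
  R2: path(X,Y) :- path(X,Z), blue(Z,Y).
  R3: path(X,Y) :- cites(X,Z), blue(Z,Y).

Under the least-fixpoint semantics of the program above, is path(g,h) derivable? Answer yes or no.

round 1: derive path(a,d) via R1 from cites(a,d)
round 1: derive path(a,g) via R1 from cites(a,g)
round 1: derive path(d,a) via R1 from cites(d,a)
round 1: derive path(d,i) via R1 from cites(d,i)
round 1: derive path(e,b) via R1 from cites(e,b)
round 1: derive path(e,d) via R1 from cites(e,d)
round 1: derive path(g,b) via R1 from cites(g,b)
round 1: derive path(g,c) via R1 from cites(g,c)
round 1: derive path(j,a) via R1 from cites(j,a)
round 1: derive path(j,e) via R1 from cites(j,e)
round 1: derive path(a,h) via R3 from cites(a,g), blue(g,h)
round 1: derive path(d,d) via R3 from cites(d,a), blue(a,d)
round 1: derive path(d,g) via R3 from cites(d,a), blue(a,g)
round 1: derive path(g,j) via R3 from cites(g,c), blue(c,j)
round 1: derive path(j,b) via R3 from cites(j,e), blue(e,b)
round 1: derive path(j,d) via R3 from cites(j,a), blue(a,d)
round 1: derive path(j,g) via R3 from cites(j,a), blue(a,g)
round 1: derive path(j,i) via R3 from cites(j,a), blue(a,i)
round 1: derive path(j,j) via R3 from cites(j,e), blue(e,j)
round 2: derive path(a,b) via R2 from path(a,h), blue(h,b)
round 2: derive path(d,h) via R2 from path(d,g), blue(g,h)
round 2: derive path(g,g) via R2 from path(g,j), blue(j,g)
round 2: derive path(j,h) via R2 from path(j,g), blue(g,h)
round 3: derive path(d,b) via R2 from path(d,h), blue(h,b)
round 3: derive path(g,h) via R2 from path(g,g), blue(g,h)

yes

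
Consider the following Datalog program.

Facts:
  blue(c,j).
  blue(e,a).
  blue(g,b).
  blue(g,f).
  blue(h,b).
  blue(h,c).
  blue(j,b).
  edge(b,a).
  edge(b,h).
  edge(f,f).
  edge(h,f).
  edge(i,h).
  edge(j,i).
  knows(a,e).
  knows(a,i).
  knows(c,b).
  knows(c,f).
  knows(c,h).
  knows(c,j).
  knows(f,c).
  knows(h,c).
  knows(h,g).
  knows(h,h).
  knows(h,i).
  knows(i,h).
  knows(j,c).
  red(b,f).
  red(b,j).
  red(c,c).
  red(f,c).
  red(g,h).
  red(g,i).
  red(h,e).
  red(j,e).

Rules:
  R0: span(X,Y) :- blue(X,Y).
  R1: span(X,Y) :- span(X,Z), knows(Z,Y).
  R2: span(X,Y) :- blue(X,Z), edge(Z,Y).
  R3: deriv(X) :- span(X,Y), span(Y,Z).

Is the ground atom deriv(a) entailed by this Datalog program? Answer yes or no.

no

round 1: derive span(c,j) via R0 from blue(c,j)
round 1: derive span(e,a) via R0 from blue(e,a)
round 1: derive span(g,b) via R0 from blue(g,b)
round 1: derive span(g,f) via R0 from blue(g,f)
round 1: derive span(h,b) via R0 from blue(h,b)
round 1: derive span(h,c) via R0 from blue(h,c)
round 1: derive span(j,b) via R0 from blue(j,b)
round 1: derive span(c,i) via R2 from blue(c,j), edge(j,i)
round 1: derive span(g,a) via R2 from blue(g,b), edge(b,a)
round 1: derive span(g,h) via R2 from blue(g,b), edge(b,h)
round 1: derive span(h,a) via R2 from blue(h,b), edge(b,a)
round 1: derive span(h,h) via R2 from blue(h,b), edge(b,h)
round 1: derive span(j,a) via R2 from blue(j,b), edge(b,a)
round 1: derive span(j,h) via R2 from blue(j,b), edge(b,h)
round 2: derive span(c,c) via R1 from span(c,j), knows(j,c)
round 2: derive span(c,h) via R1 from span(c,i), knows(i,h)
round 2: derive span(e,e) via R1 from span(e,a), knows(a,e)
round 2: derive span(e,i) via R1 from span(e,a), knows(a,i)
round 2: derive span(g,c) via R1 from span(g,f), knows(f,c)
round 2: derive span(g,e) via R1 from span(g,a), knows(a,e)
round 2: derive span(g,g) via R1 from span(g,h), knows(h,g)
round 2: derive span(g,i) via R1 from span(g,a), knows(a,i)
round 2: derive span(h,e) via R1 from span(h,a), knows(a,e)
round 2: derive span(h,f) via R1 from span(h,c), knows(c,f)
round 2: derive span(h,g) via R1 from span(h,h), knows(h,g)
round 2: derive span(h,i) via R1 from span(h,a), knows(a,i)
round 2: derive span(h,j) via R1 from span(h,c), knows(c,j)
round 2: derive span(j,c) via R1 from span(j,h), knows(h,c)
round 2: derive span(j,e) via R1 from span(j,a), knows(a,e)
round 2: derive span(j,g) via R1 from span(j,h), knows(h,g)
round 2: derive span(j,i) via R1 from span(j,a), knows(a,i)
round 2: derive deriv(c) via R3 from span(c,j), span(j,a)
round 2: derive deriv(g) via R3 from span(g,h), span(h,a)
round 2: derive deriv(h) via R3 from span(h,c), span(c,i)
round 2: derive deriv(j) via R3 from span(j,h), span(h,a)
round 3: derive span(c,b) via R1 from span(c,c), knows(c,b)
round 3: derive span(c,f) via R1 from span(c,c), knows(c,f)
round 3: derive span(c,g) via R1 from span(c,h), knows(h,g)
round 3: derive span(e,h) via R1 from span(e,i), knows(i,h)
round 3: derive span(g,j) via R1 from span(g,c), knows(c,j)
round 3: derive span(j,f) via R1 from span(j,c), knows(c,f)
round 3: derive span(j,j) via R1 from span(j,c), knows(c,j)
round 3: derive deriv(e) via R3 from span(e,e), span(e,a)
round 4: derive span(e,c) via R1 from span(e,h), knows(h,c)
round 4: derive span(e,g) via R1 from span(e,h), knows(h,g)
round 5: derive span(e,b) via R1 from span(e,c), knows(c,b)
round 5: derive span(e,f) via R1 from span(e,c), knows(c,f)
round 5: derive span(e,j) via R1 from span(e,c), knows(c,j)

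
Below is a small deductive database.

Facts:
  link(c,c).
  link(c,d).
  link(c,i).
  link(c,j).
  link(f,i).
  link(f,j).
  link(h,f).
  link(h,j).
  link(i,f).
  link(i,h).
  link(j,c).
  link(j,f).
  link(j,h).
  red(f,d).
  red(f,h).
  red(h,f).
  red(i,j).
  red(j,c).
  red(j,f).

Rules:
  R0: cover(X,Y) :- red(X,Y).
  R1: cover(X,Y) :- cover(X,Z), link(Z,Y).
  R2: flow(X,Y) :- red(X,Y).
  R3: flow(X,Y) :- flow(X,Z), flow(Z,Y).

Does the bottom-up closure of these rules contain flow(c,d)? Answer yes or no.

round 1: derive flow(f,d) via R2 from red(f,d)
round 1: derive flow(f,h) via R2 from red(f,h)
round 1: derive flow(h,f) via R2 from red(h,f)
round 1: derive flow(i,j) via R2 from red(i,j)
round 1: derive flow(j,c) via R2 from red(j,c)
round 1: derive flow(j,f) via R2 from red(j,f)
round 2: derive flow(f,f) via R3 from flow(f,h), flow(h,f)
round 2: derive flow(h,d) via R3 from flow(h,f), flow(f,d)
round 2: derive flow(h,h) via R3 from flow(h,f), flow(f,h)
round 2: derive flow(i,c) via R3 from flow(i,j), flow(j,c)
round 2: derive flow(i,f) via R3 from flow(i,j), flow(j,f)
round 2: derive flow(j,d) via R3 from flow(j,f), flow(f,d)
round 2: derive flow(j,h) via R3 from flow(j,f), flow(f,h)
round 3: derive flow(i,d) via R3 from flow(i,f), flow(f,d)
round 3: derive flow(i,h) via R3 from flow(i,f), flow(f,h)

no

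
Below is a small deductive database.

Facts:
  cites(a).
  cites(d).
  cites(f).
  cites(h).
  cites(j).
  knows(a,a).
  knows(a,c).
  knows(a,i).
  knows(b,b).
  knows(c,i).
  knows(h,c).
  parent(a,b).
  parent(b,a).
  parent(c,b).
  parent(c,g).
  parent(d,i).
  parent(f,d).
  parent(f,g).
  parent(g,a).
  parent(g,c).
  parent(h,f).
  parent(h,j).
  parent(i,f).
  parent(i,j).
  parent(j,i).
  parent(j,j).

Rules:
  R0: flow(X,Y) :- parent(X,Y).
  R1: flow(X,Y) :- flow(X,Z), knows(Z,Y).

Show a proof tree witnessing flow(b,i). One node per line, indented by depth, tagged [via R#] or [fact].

round 1: derive flow(a,b) via R0 from parent(a,b)
round 1: derive flow(b,a) via R0 from parent(b,a)
round 1: derive flow(c,b) via R0 from parent(c,b)
round 1: derive flow(c,g) via R0 from parent(c,g)
round 1: derive flow(d,i) via R0 from parent(d,i)
round 1: derive flow(f,d) via R0 from parent(f,d)
round 1: derive flow(f,g) via R0 from parent(f,g)
round 1: derive flow(g,a) via R0 from parent(g,a)
round 1: derive flow(g,c) via R0 from parent(g,c)
round 1: derive flow(h,f) via R0 from parent(h,f)
round 1: derive flow(h,j) via R0 from parent(h,j)
round 1: derive flow(i,f) via R0 from parent(i,f)
round 1: derive flow(i,j) via R0 from parent(i,j)
round 1: derive flow(j,i) via R0 from parent(j,i)
round 1: derive flow(j,j) via R0 from parent(j,j)
round 2: derive flow(b,c) via R1 from flow(b,a), knows(a,c)
round 2: derive flow(b,i) via R1 from flow(b,a), knows(a,i)
round 2: derive flow(g,i) via R1 from flow(g,a), knows(a,i)

flow(b,i)  [via R1]
  flow(b,a)  [via R0]
    parent(b,a)  [fact]
  knows(a,i)  [fact]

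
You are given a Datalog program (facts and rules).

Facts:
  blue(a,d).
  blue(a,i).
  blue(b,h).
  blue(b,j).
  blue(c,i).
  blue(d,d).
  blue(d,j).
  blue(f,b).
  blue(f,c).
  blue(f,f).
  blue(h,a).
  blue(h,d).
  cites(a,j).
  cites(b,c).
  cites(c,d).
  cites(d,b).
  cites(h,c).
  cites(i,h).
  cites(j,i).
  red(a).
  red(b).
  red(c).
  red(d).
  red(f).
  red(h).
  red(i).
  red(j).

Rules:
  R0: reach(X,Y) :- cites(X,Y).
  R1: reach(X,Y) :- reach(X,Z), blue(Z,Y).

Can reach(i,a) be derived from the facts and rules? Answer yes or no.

round 1: derive reach(a,j) via R0 from cites(a,j)
round 1: derive reach(b,c) via R0 from cites(b,c)
round 1: derive reach(c,d) via R0 from cites(c,d)
round 1: derive reach(d,b) via R0 from cites(d,b)
round 1: derive reach(h,c) via R0 from cites(h,c)
round 1: derive reach(i,h) via R0 from cites(i,h)
round 1: derive reach(j,i) via R0 from cites(j,i)
round 2: derive reach(b,i) via R1 from reach(b,c), blue(c,i)
round 2: derive reach(c,j) via R1 from reach(c,d), blue(d,j)
round 2: derive reach(d,h) via R1 from reach(d,b), blue(b,h)
round 2: derive reach(d,j) via R1 from reach(d,b), blue(b,j)
round 2: derive reach(h,i) via R1 from reach(h,c), blue(c,i)
round 2: derive reach(i,a) via R1 from reach(i,h), blue(h,a)
round 2: derive reach(i,d) via R1 from reach(i,h), blue(h,d)
round 3: derive reach(d,a) via R1 from reach(d,h), blue(h,a)
round 3: derive reach(d,d) via R1 from reach(d,h), blue(h,d)
round 3: derive reach(i,i) via R1 from reach(i,a), blue(a,i)
round 3: derive reach(i,j) via R1 from reach(i,d), blue(d,j)
round 4: derive reach(d,i) via R1 from reach(d,a), blue(a,i)

yes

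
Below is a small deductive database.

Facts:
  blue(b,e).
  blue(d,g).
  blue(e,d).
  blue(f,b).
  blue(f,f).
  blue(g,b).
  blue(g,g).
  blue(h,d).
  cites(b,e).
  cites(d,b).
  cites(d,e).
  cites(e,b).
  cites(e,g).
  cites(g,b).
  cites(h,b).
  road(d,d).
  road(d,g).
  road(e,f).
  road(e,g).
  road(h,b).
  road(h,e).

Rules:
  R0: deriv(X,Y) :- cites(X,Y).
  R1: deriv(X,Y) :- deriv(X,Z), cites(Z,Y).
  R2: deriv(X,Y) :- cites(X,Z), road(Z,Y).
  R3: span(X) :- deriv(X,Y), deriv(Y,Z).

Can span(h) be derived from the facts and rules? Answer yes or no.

round 1: derive deriv(b,e) via R0 from cites(b,e)
round 1: derive deriv(d,b) via R0 from cites(d,b)
round 1: derive deriv(d,e) via R0 from cites(d,e)
round 1: derive deriv(e,b) via R0 from cites(e,b)
round 1: derive deriv(e,g) via R0 from cites(e,g)
round 1: derive deriv(g,b) via R0 from cites(g,b)
round 1: derive deriv(h,b) via R0 from cites(h,b)
round 1: derive deriv(b,f) via R2 from cites(b,e), road(e,f)
round 1: derive deriv(b,g) via R2 from cites(b,e), road(e,g)
round 1: derive deriv(d,f) via R2 from cites(d,e), road(e,f)
round 1: derive deriv(d,g) via R2 from cites(d,e), road(e,g)
round 2: derive deriv(b,b) via R1 from deriv(b,e), cites(e,b)
round 2: derive deriv(e,e) via R1 from deriv(e,b), cites(b,e)
round 2: derive deriv(g,e) via R1 from deriv(g,b), cites(b,e)
round 2: derive deriv(h,e) via R1 from deriv(h,b), cites(b,e)
round 2: derive span(b) via R3 from deriv(b,e), deriv(e,b)
round 2: derive span(d) via R3 from deriv(d,b), deriv(b,e)
round 2: derive span(e) via R3 from deriv(e,b), deriv(b,e)
round 2: derive span(g) via R3 from deriv(g,b), deriv(b,e)
round 2: derive span(h) via R3 from deriv(h,b), deriv(b,e)
round 3: derive deriv(g,g) via R1 from deriv(g,e), cites(e,g)
round 3: derive deriv(h,g) via R1 from deriv(h,e), cites(e,g)

yes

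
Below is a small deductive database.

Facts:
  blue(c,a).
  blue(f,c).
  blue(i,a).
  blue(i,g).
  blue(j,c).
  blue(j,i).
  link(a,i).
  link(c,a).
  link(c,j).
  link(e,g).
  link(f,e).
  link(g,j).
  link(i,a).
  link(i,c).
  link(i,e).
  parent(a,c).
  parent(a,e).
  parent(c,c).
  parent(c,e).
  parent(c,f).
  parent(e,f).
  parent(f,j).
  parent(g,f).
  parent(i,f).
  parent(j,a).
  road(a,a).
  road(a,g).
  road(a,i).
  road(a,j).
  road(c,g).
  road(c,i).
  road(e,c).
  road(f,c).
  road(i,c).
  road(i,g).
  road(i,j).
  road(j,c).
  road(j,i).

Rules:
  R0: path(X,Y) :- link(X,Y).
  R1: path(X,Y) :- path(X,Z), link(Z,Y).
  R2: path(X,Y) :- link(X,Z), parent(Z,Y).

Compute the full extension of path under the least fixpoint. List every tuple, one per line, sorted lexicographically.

path(a,a)
path(a,c)
path(a,e)
path(a,f)
path(a,g)
path(a,i)
path(a,j)
path(c,a)
path(c,c)
path(c,e)
path(c,g)
path(c,i)
path(c,j)
path(e,e)
path(e,f)
path(e,g)
path(e,j)
path(f,e)
path(f,f)
path(f,g)
path(f,j)
path(g,a)
path(g,c)
path(g,e)
path(g,g)
path(g,i)
path(g,j)
path(i,a)
path(i,c)
path(i,e)
path(i,f)
path(i,g)
path(i,i)
path(i,j)

round 1: derive path(a,i) via R0 from link(a,i)
round 1: derive path(c,a) via R0 from link(c,a)
round 1: derive path(c,j) via R0 from link(c,j)
round 1: derive path(e,g) via R0 from link(e,g)
round 1: derive path(f,e) via R0 from link(f,e)
round 1: derive path(g,j) via R0 from link(g,j)
round 1: derive path(i,a) via R0 from link(i,a)
round 1: derive path(i,c) via R0 from link(i,c)
round 1: derive path(i,e) via R0 from link(i,e)
round 1: derive path(a,f) via R2 from link(a,i), parent(i,f)
round 1: derive path(c,c) via R2 from link(c,a), parent(a,c)
round 1: derive path(c,e) via R2 from link(c,a), parent(a,e)
round 1: derive path(e,f) via R2 from link(e,g), parent(g,f)
round 1: derive path(f,f) via R2 from link(f,e), parent(e,f)
round 1: derive path(g,a) via R2 from link(g,j), parent(j,a)
round 1: derive path(i,f) via R2 from link(i,c), parent(c,f)
round 2: derive path(a,a) via R1 from path(a,i), link(i,a)
round 2: derive path(a,c) via R1 from path(a,i), link(i,c)
round 2: derive path(a,e) via R1 from path(a,f), link(f,e)
round 2: derive path(c,g) via R1 from path(c,e), link(e,g)
round 2: derive path(c,i) via R1 from path(c,a), link(a,i)
round 2: derive path(e,e) via R1 from path(e,f), link(f,e)
round 2: derive path(e,j) via R1 from path(e,g), link(g,j)
round 2: derive path(f,g) via R1 from path(f,e), link(e,g)
round 2: derive path(g,i) via R1 from path(g,a), link(a,i)
round 2: derive path(i,g) via R1 from path(i,e), link(e,g)
round 2: derive path(i,i) via R1 from path(i,a), link(a,i)
round 2: derive path(i,j) via R1 from path(i,c), link(c,j)
round 3: derive path(a,g) via R1 from path(a,e), link(e,g)
round 3: derive path(a,j) via R1 from path(a,c), link(c,j)
round 3: derive path(f,j) via R1 from path(f,g), link(g,j)
round 3: derive path(g,c) via R1 from path(g,i), link(i,c)
round 3: derive path(g,e) via R1 from path(g,i), link(i,e)
round 4: derive path(g,g) via R1 from path(g,e), link(e,g)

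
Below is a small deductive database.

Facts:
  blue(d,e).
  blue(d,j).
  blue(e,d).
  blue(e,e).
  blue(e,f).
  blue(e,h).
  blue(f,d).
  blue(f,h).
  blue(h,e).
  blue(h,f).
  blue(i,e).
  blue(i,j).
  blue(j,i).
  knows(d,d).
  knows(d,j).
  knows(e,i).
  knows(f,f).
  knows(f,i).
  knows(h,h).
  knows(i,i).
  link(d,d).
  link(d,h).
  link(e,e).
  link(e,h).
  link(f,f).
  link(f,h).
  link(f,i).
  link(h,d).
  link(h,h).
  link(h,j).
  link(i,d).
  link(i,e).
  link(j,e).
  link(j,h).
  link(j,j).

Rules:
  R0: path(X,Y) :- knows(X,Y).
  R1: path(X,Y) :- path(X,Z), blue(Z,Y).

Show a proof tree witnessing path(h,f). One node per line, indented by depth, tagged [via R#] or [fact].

round 1: derive path(d,d) via R0 from knows(d,d)
round 1: derive path(d,j) via R0 from knows(d,j)
round 1: derive path(e,i) via R0 from knows(e,i)
round 1: derive path(f,f) via R0 from knows(f,f)
round 1: derive path(f,i) via R0 from knows(f,i)
round 1: derive path(h,h) via R0 from knows(h,h)
round 1: derive path(i,i) via R0 from knows(i,i)
round 2: derive path(d,e) via R1 from path(d,d), blue(d,e)
round 2: derive path(d,i) via R1 from path(d,j), blue(j,i)
round 2: derive path(e,e) via R1 from path(e,i), blue(i,e)
round 2: derive path(e,j) via R1 from path(e,i), blue(i,j)
round 2: derive path(f,d) via R1 from path(f,f), blue(f,d)
round 2: derive path(f,e) via R1 from path(f,i), blue(i,e)
round 2: derive path(f,h) via R1 from path(f,f), blue(f,h)
round 2: derive path(f,j) via R1 from path(f,i), blue(i,j)
round 2: derive path(h,e) via R1 from path(h,h), blue(h,e)
round 2: derive path(h,f) via R1 from path(h,h), blue(h,f)
round 2: derive path(i,e) via R1 from path(i,i), blue(i,e)
round 2: derive path(i,j) via R1 from path(i,i), blue(i,j)
round 3: derive path(d,f) via R1 from path(d,e), blue(e,f)
round 3: derive path(d,h) via R1 from path(d,e), blue(e,h)
round 3: derive path(e,d) via R1 from path(e,e), blue(e,d)
round 3: derive path(e,f) via R1 from path(e,e), blue(e,f)
round 3: derive path(e,h) via R1 from path(e,e), blue(e,h)
round 3: derive path(h,d) via R1 from path(h,e), blue(e,d)
round 3: derive path(i,d) via R1 from path(i,e), blue(e,d)
round 3: derive path(i,f) via R1 from path(i,e), blue(e,f)
round 3: derive path(i,h) via R1 from path(i,e), blue(e,h)
round 4: derive path(h,j) via R1 from path(h,d), blue(d,j)
round 5: derive path(h,i) via R1 from path(h,j), blue(j,i)

path(h,f)  [via R1]
  path(h,h)  [via R0]
    knows(h,h)  [fact]
  blue(h,f)  [fact]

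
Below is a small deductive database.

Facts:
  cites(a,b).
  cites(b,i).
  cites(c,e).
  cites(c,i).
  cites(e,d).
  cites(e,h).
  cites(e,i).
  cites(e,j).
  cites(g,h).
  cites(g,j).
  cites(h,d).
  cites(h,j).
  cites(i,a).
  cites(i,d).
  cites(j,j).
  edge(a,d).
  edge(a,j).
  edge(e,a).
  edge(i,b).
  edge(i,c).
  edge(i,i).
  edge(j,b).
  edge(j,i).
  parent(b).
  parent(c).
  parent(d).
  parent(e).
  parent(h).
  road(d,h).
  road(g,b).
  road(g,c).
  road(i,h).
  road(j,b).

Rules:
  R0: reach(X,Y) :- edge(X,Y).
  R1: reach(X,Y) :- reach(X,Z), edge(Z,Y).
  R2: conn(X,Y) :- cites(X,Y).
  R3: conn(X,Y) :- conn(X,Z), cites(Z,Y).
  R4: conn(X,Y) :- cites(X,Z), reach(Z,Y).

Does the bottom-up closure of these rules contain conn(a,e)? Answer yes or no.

no

round 1: derive reach(a,d) via R0 from edge(a,d)
round 1: derive reach(a,j) via R0 from edge(a,j)
round 1: derive reach(e,a) via R0 from edge(e,a)
round 1: derive reach(i,b) via R0 from edge(i,b)
round 1: derive reach(i,c) via R0 from edge(i,c)
round 1: derive reach(i,i) via R0 from edge(i,i)
round 1: derive reach(j,b) via R0 from edge(j,b)
round 1: derive reach(j,i) via R0 from edge(j,i)
round 1: derive conn(a,b) via R2 from cites(a,b)
round 1: derive conn(b,i) via R2 from cites(b,i)
round 1: derive conn(c,e) via R2 from cites(c,e)
round 1: derive conn(c,i) via R2 from cites(c,i)
round 1: derive conn(e,d) via R2 from cites(e,d)
round 1: derive conn(e,h) via R2 from cites(e,h)
round 1: derive conn(e,i) via R2 from cites(e,i)
round 1: derive conn(e,j) via R2 from cites(e,j)
round 1: derive conn(g,h) via R2 from cites(g,h)
round 1: derive conn(g,j) via R2 from cites(g,j)
round 1: derive conn(h,d) via R2 from cites(h,d)
round 1: derive conn(h,j) via R2 from cites(h,j)
round 1: derive conn(i,a) via R2 from cites(i,a)
round 1: derive conn(i,d) via R2 from cites(i,d)
round 1: derive conn(j,j) via R2 from cites(j,j)
round 2: derive reach(a,b) via R1 from reach(a,j), edge(j,b)
round 2: derive reach(a,i) via R1 from reach(a,j), edge(j,i)
round 2: derive reach(e,d) via R1 from reach(e,a), edge(a,d)
round 2: derive reach(e,j) via R1 from reach(e,a), edge(a,j)
round 2: derive reach(j,c) via R1 from reach(j,i), edge(i,c)
round 2: derive conn(a,i) via R3 from conn(a,b), cites(b,i)
round 2: derive conn(b,a) via R3 from conn(b,i), cites(i,a)
round 2: derive conn(b,d) via R3 from conn(b,i), cites(i,d)
round 2: derive conn(c,a) via R3 from conn(c,i), cites(i,a)
round 2: derive conn(c,d) via R3 from conn(c,e), cites(e,d)
round 2: derive conn(c,h) via R3 from conn(c,e), cites(e,h)
round 2: derive conn(c,j) via R3 from conn(c,e), cites(e,j)
round 2: derive conn(e,a) via R3 from conn(e,i), cites(i,a)
round 2: derive conn(g,d) via R3 from conn(g,h), cites(h,d)
round 2: derive conn(i,b) via R3 from conn(i,a), cites(a,b)
round 2: derive conn(b,b) via R4 from cites(b,i), reach(i,b)
round 2: derive conn(b,c) via R4 from cites(b,i), reach(i,c)
round 2: derive conn(c,b) via R4 from cites(c,i), reach(i,b)
round 2: derive conn(c,c) via R4 from cites(c,i), reach(i,c)
round 2: derive conn(e,b) via R4 from cites(e,i), reach(i,b)
round 2: derive conn(e,c) via R4 from cites(e,i), reach(i,c)
round 2: derive conn(g,b) via R4 from cites(g,j), reach(j,b)
round 2: derive conn(g,i) via R4 from cites(g,j), reach(j,i)
round 2: derive conn(h,b) via R4 from cites(h,j), reach(j,b)
round 2: derive conn(h,i) via R4 from cites(h,j), reach(j,i)
round 2: derive conn(i,j) via R4 from cites(i,a), reach(a,j)
round 2: derive conn(j,b) via R4 from cites(j,j), reach(j,b)
round 2: derive conn(j,i) via R4 from cites(j,j), reach(j,i)
round 3: derive reach(a,c) via R1 from reach(a,i), edge(i,c)
round 3: derive reach(e,b) via R1 from reach(e,j), edge(j,b)
round 3: derive reach(e,i) via R1 from reach(e,j), edge(j,i)
round 3: derive conn(a,a) via R3 from conn(a,i), cites(i,a)
round 3: derive conn(a,d) via R3 from conn(a,i), cites(i,d)
round 3: derive conn(b,e) via R3 from conn(b,c), cites(c,e)
round 3: derive conn(e,e) via R3 from conn(e,c), cites(c,e)
round 3: derive conn(g,a) via R3 from conn(g,i), cites(i,a)
round 3: derive conn(h,a) via R3 from conn(h,i), cites(i,a)
round 3: derive conn(i,i) via R3 from conn(i,b), cites(b,i)
round 3: derive conn(j,a) via R3 from conn(j,i), cites(i,a)
round 3: derive conn(j,d) via R3 from conn(j,i), cites(i,d)
round 3: derive conn(g,c) via R4 from cites(g,j), reach(j,c)
round 3: derive conn(h,c) via R4 from cites(h,j), reach(j,c)
round 3: derive conn(j,c) via R4 from cites(j,j), reach(j,c)
round 4: derive reach(e,c) via R1 from reach(e,i), edge(i,c)
round 4: derive conn(b,h) via R3 from conn(b,e), cites(e,h)
round 4: derive conn(b,j) via R3 from conn(b,e), cites(e,j)
round 4: derive conn(g,e) via R3 from conn(g,c), cites(c,e)
round 4: derive conn(h,e) via R3 from conn(h,c), cites(c,e)
round 4: derive conn(j,e) via R3 from conn(j,c), cites(c,e)
round 4: derive conn(i,c) via R4 from cites(i,a), reach(a,c)
round 5: derive conn(h,h) via R3 from conn(h,e), cites(e,h)
round 5: derive conn(i,e) via R3 from conn(i,c), cites(c,e)
round 5: derive conn(j,h) via R3 from conn(j,e), cites(e,h)
round 6: derive conn(i,h) via R3 from conn(i,e), cites(e,h)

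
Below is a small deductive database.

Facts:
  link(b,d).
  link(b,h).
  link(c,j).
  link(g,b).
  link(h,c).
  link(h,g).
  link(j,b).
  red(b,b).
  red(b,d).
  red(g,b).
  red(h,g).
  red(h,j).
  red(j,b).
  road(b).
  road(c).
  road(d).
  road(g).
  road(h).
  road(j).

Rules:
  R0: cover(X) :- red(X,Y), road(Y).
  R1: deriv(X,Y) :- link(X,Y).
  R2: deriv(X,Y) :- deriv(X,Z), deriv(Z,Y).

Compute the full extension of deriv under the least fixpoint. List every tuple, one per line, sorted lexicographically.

round 1: derive deriv(b,d) via R1 from link(b,d)
round 1: derive deriv(b,h) via R1 from link(b,h)
round 1: derive deriv(c,j) via R1 from link(c,j)
round 1: derive deriv(g,b) via R1 from link(g,b)
round 1: derive deriv(h,c) via R1 from link(h,c)
round 1: derive deriv(h,g) via R1 from link(h,g)
round 1: derive deriv(j,b) via R1 from link(j,b)
round 2: derive deriv(b,c) via R2 from deriv(b,h), deriv(h,c)
round 2: derive deriv(b,g) via R2 from deriv(b,h), deriv(h,g)
round 2: derive deriv(c,b) via R2 from deriv(c,j), deriv(j,b)
round 2: derive deriv(g,d) via R2 from deriv(g,b), deriv(b,d)
round 2: derive deriv(g,h) via R2 from deriv(g,b), deriv(b,h)
round 2: derive deriv(h,b) via R2 from deriv(h,g), deriv(g,b)
round 2: derive deriv(h,j) via R2 from deriv(h,c), deriv(c,j)
round 2: derive deriv(j,d) via R2 from deriv(j,b), deriv(b,d)
round 2: derive deriv(j,h) via R2 from deriv(j,b), deriv(b,h)
round 3: derive deriv(b,b) via R2 from deriv(b,c), deriv(c,b)
round 3: derive deriv(b,j) via R2 from deriv(b,c), deriv(c,j)
round 3: derive deriv(c,c) via R2 from deriv(c,b), deriv(b,c)
round 3: derive deriv(c,d) via R2 from deriv(c,b), deriv(b,d)
round 3: derive deriv(c,g) via R2 from deriv(c,b), deriv(b,g)
round 3: derive deriv(c,h) via R2 from deriv(c,b), deriv(b,h)
round 3: derive deriv(g,c) via R2 from deriv(g,b), deriv(b,c)
round 3: derive deriv(g,g) via R2 from deriv(g,b), deriv(b,g)
round 3: derive deriv(g,j) via R2 from deriv(g,h), deriv(h,j)
round 3: derive deriv(h,d) via R2 from deriv(h,b), deriv(b,d)
round 3: derive deriv(h,h) via R2 from deriv(h,b), deriv(b,h)
round 3: derive deriv(j,c) via R2 from deriv(j,b), deriv(b,c)
round 3: derive deriv(j,g) via R2 from deriv(j,b), deriv(b,g)
round 3: derive deriv(j,j) via R2 from deriv(j,h), deriv(h,j)

deriv(b,b)
deriv(b,c)
deriv(b,d)
deriv(b,g)
deriv(b,h)
deriv(b,j)
deriv(c,b)
deriv(c,c)
deriv(c,d)
deriv(c,g)
deriv(c,h)
deriv(c,j)
deriv(g,b)
deriv(g,c)
deriv(g,d)
deriv(g,g)
deriv(g,h)
deriv(g,j)
deriv(h,b)
deriv(h,c)
deriv(h,d)
deriv(h,g)
deriv(h,h)
deriv(h,j)
deriv(j,b)
deriv(j,c)
deriv(j,d)
deriv(j,g)
deriv(j,h)
deriv(j,j)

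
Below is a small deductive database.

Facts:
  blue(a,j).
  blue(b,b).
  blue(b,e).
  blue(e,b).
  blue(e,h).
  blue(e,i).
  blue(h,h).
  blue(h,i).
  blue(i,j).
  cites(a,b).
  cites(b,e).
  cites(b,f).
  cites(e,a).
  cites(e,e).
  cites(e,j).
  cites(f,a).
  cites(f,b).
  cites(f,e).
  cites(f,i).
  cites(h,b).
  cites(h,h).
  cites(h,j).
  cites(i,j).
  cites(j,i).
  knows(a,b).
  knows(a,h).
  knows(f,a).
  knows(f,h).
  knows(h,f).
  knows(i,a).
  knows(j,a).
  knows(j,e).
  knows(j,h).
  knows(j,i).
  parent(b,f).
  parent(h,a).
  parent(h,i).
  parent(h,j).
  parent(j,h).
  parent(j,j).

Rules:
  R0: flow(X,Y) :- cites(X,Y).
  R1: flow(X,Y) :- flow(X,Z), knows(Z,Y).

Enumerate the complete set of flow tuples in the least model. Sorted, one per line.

flow(a,b)
flow(b,a)
flow(b,b)
flow(b,e)
flow(b,f)
flow(b,h)
flow(e,a)
flow(e,b)
flow(e,e)
flow(e,f)
flow(e,h)
flow(e,i)
flow(e,j)
flow(f,a)
flow(f,b)
flow(f,e)
flow(f,f)
flow(f,h)
flow(f,i)
flow(h,a)
flow(h,b)
flow(h,e)
flow(h,f)
flow(h,h)
flow(h,i)
flow(h,j)
flow(i,a)
flow(i,b)
flow(i,e)
flow(i,f)
flow(i,h)
flow(i,i)
flow(i,j)
flow(j,a)
flow(j,b)
flow(j,f)
flow(j,h)
flow(j,i)

round 1: derive flow(a,b) via R0 from cites(a,b)
round 1: derive flow(b,e) via R0 from cites(b,e)
round 1: derive flow(b,f) via R0 from cites(b,f)
round 1: derive flow(e,a) via R0 from cites(e,a)
round 1: derive flow(e,e) via R0 from cites(e,e)
round 1: derive flow(e,j) via R0 from cites(e,j)
round 1: derive flow(f,a) via R0 from cites(f,a)
round 1: derive flow(f,b) via R0 from cites(f,b)
round 1: derive flow(f,e) via R0 from cites(f,e)
round 1: derive flow(f,i) via R0 from cites(f,i)
round 1: derive flow(h,b) via R0 from cites(h,b)
round 1: derive flow(h,h) via R0 from cites(h,h)
round 1: derive flow(h,j) via R0 from cites(h,j)
round 1: derive flow(i,j) via R0 from cites(i,j)
round 1: derive flow(j,i) via R0 from cites(j,i)
round 2: derive flow(b,a) via R1 from flow(b,f), knows(f,a)
round 2: derive flow(b,h) via R1 from flow(b,f), knows(f,h)
round 2: derive flow(e,b) via R1 from flow(e,a), knows(a,b)
round 2: derive flow(e,h) via R1 from flow(e,a), knows(a,h)
round 2: derive flow(e,i) via R1 from flow(e,j), knows(j,i)
round 2: derive flow(f,h) via R1 from flow(f,a), knows(a,h)
round 2: derive flow(h,a) via R1 from flow(h,j), knows(j,a)
round 2: derive flow(h,e) via R1 from flow(h,j), knows(j,e)
round 2: derive flow(h,f) via R1 from flow(h,h), knows(h,f)
round 2: derive flow(h,i) via R1 from flow(h,j), knows(j,i)
round 2: derive flow(i,a) via R1 from flow(i,j), knows(j,a)
round 2: derive flow(i,e) via R1 from flow(i,j), knows(j,e)
round 2: derive flow(i,h) via R1 from flow(i,j), knows(j,h)
round 2: derive flow(i,i) via R1 from flow(i,j), knows(j,i)
round 2: derive flow(j,a) via R1 from flow(j,i), knows(i,a)
round 3: derive flow(b,b) via R1 from flow(b,a), knows(a,b)
round 3: derive flow(e,f) via R1 from flow(e,h), knows(h,f)
round 3: derive flow(f,f) via R1 from flow(f,h), knows(h,f)
round 3: derive flow(i,b) via R1 from flow(i,a), knows(a,b)
round 3: derive flow(i,f) via R1 from flow(i,h), knows(h,f)
round 3: derive flow(j,b) via R1 from flow(j,a), knows(a,b)
round 3: derive flow(j,h) via R1 from flow(j,a), knows(a,h)
round 4: derive flow(j,f) via R1 from flow(j,h), knows(h,f)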